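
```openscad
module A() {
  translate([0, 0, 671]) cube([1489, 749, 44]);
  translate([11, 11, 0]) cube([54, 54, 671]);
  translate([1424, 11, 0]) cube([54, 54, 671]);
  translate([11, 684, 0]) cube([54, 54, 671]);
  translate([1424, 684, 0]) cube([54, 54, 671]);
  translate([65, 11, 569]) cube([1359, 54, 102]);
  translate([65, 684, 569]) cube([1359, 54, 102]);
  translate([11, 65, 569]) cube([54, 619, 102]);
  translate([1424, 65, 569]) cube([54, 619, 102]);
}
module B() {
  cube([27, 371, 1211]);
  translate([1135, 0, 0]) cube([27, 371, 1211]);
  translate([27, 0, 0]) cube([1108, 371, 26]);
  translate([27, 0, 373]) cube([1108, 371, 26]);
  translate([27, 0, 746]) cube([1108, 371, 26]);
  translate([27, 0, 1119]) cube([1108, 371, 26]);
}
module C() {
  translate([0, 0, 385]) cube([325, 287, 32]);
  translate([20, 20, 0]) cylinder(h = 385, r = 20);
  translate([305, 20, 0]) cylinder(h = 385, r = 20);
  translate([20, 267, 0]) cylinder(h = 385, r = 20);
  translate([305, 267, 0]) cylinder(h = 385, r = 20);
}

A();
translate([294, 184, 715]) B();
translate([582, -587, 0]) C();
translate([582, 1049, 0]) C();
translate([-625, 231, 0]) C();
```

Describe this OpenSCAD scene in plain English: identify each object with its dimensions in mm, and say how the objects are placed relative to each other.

A is a rectangular dining table. The top is 1489×749×44 mm with its upper surface at z = 715 mm. It stands on four 54×54 mm square legs, each inset 11 mm from the nearest pair of top edges, running from the floor to the underside of the top. Four apron rails, 54 mm thick and 102 mm tall, run between adjacent legs with their top edges flush with the underside of the top and their outer faces flush with the legs' outer faces.

B is a bookshelf 1162 mm wide overall, 371 mm deep and 1211 mm tall. The two sides are 27 mm thick vertical panels. 4 horizontal shelves of 26 mm thickness span between the inner faces of the sides; the lowest shelf sits on the floor and shelves are stacked with a clear vertical gap of 347 mm between each pair.

C is a four-legged stool. The seat is a 325×287×32 mm slab whose top surface is at z = 417 mm; four round legs, each 40 mm in diameter, run from the floor (z = 0) to the underside of the seat, each leg's axis is inset half a diameter from the nearest pair of seat edges (so the leg's bounding box is flush with the corner).

The bookshelf is on top of the table. Three stools sit around the table at the −y, +y, −x sides.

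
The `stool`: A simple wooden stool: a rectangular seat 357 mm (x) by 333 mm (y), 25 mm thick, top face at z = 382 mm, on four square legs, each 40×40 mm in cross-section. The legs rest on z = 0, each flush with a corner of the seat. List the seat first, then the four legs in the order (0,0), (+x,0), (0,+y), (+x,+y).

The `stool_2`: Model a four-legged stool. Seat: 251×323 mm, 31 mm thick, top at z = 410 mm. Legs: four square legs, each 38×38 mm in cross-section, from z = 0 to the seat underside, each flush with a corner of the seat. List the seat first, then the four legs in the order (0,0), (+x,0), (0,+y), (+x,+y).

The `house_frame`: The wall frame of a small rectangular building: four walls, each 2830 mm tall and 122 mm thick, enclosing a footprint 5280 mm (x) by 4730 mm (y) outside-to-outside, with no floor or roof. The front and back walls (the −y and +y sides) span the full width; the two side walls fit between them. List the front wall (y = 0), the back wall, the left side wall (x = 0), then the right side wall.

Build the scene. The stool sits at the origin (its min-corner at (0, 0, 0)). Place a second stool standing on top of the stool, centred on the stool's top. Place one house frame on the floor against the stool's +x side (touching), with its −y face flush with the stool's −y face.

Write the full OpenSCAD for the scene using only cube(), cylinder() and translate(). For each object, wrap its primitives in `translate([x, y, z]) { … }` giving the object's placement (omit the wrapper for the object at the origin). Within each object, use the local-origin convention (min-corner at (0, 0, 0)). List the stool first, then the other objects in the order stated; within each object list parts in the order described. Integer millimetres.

translate([0, 0, 357]) cube([357, 333, 25]);
cube([40, 40, 357]);
translate([317, 0, 0]) cube([40, 40, 357]);
translate([0, 293, 0]) cube([40, 40, 357]);
translate([317, 293, 0]) cube([40, 40, 357]);
translate([53, 5, 382]) {
  translate([0, 0, 379]) cube([251, 323, 31]);
  cube([38, 38, 379]);
  translate([213, 0, 0]) cube([38, 38, 379]);
  translate([0, 285, 0]) cube([38, 38, 379]);
  translate([213, 285, 0]) cube([38, 38, 379]);
}
translate([357, 0, 0]) {
  cube([5280, 122, 2830]);
  translate([0, 4608, 0]) cube([5280, 122, 2830]);
  translate([0, 122, 0]) cube([122, 4486, 2830]);
  translate([5158, 122, 0]) cube([122, 4486, 2830]);
}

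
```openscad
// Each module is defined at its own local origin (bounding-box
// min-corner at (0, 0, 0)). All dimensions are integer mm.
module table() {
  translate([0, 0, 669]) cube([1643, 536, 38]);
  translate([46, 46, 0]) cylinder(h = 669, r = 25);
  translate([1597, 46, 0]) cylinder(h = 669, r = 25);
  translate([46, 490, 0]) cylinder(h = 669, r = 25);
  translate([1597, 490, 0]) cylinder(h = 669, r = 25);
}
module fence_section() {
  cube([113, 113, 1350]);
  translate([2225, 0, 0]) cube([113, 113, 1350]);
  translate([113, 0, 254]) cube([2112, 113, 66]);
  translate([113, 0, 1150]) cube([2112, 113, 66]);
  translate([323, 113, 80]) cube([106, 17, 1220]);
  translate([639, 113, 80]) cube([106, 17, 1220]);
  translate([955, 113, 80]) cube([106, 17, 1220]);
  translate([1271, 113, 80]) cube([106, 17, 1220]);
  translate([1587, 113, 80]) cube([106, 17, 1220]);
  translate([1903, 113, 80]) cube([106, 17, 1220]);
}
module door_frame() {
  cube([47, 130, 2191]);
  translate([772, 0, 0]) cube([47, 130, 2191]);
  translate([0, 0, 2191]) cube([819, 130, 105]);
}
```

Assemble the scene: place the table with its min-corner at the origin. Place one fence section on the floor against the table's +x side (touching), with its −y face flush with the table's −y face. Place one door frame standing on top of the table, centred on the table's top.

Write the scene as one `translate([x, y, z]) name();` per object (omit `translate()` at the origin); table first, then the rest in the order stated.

table();
translate([1643, 0, 0]) fence_section();
translate([412, 203, 707]) door_frame();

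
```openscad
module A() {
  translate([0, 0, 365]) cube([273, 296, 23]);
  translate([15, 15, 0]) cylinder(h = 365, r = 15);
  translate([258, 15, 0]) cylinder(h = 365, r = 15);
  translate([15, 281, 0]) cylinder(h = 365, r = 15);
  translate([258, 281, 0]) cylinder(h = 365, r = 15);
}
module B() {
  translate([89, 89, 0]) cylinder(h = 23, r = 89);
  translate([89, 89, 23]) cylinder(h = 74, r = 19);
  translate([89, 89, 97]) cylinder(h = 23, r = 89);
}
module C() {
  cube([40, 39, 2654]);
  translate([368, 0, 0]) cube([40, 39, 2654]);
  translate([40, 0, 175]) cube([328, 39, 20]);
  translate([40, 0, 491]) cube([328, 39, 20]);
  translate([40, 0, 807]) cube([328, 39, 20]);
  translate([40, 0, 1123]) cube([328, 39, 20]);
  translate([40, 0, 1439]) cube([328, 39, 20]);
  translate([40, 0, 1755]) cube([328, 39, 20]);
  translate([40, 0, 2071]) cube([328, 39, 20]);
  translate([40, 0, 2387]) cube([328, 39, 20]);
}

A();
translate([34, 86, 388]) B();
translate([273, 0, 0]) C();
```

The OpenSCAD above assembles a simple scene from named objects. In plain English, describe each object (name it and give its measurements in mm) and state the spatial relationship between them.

A is a four-legged stool. The seat is a 273×296×23 mm slab whose top surface is at z = 388 mm; four round legs, each 30 mm in diameter, run from the floor (z = 0) to the underside of the seat, each leg's axis is inset half a diameter from the nearest pair of seat edges (so the leg's bounding box is flush with the corner).

B is a spool: two coaxial disc flanges of radius 89 mm and thickness 23 mm, joined by a core cylinder of radius 19 mm and height 74 mm. The lower flange rests on z = 0 and the three cylinders share a vertical axis.

C is a wooden ladder with two side rails of 40×39 mm section and 2654 mm height, set 408 mm apart overall. Between them run 8 rectangular rungs (39 mm deep, 20 mm thick), front faces flush with the rails' −y face. The bottom of the first rung is 175 mm above the floor and each subsequent rung is 316 mm higher than the one below.

The spool is on top of the stool. The ladder is against the stool's +x side, with their −y faces flush.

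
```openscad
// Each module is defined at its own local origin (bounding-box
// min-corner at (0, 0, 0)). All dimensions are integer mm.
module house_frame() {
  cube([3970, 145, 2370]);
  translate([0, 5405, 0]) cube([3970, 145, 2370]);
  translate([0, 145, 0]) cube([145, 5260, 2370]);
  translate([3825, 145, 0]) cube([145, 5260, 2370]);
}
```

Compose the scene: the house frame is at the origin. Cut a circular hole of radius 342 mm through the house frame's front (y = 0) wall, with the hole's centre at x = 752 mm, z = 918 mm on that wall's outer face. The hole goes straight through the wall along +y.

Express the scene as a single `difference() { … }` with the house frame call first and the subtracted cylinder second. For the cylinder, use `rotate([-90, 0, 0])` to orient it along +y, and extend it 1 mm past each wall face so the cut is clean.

difference() {
  house_frame();
  translate([752, -1, 918]) rotate([-90, 0, 0]) cylinder(h = 147, r = 342);
}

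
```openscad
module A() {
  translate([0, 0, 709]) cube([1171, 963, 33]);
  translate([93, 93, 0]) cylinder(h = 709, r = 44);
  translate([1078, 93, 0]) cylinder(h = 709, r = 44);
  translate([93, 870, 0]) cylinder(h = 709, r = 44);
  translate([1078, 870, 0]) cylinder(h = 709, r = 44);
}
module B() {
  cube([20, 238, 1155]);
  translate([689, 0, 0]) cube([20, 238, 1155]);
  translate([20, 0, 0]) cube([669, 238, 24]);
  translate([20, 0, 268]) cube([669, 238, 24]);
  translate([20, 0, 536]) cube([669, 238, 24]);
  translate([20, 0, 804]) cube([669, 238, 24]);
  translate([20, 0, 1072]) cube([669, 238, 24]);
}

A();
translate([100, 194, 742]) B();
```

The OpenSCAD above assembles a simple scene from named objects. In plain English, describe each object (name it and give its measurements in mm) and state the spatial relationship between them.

A is a table with a 1171×963 mm rectangular top, 33 mm thick, top surface at z = 742 mm, supported by four round legs of 88 mm diameter, each leg's bounding box inset 49 mm from the nearest pair of top edges, running from the floor.

B is a bookshelf 709 mm wide overall, 238 mm deep and 1155 mm tall. The two sides are 20 mm thick vertical panels. 5 horizontal shelves of 24 mm thickness span between the inner faces of the sides; the lowest shelf sits on the floor and shelves are stacked with a clear vertical gap of 244 mm between each pair.

The bookshelf is on top of the table.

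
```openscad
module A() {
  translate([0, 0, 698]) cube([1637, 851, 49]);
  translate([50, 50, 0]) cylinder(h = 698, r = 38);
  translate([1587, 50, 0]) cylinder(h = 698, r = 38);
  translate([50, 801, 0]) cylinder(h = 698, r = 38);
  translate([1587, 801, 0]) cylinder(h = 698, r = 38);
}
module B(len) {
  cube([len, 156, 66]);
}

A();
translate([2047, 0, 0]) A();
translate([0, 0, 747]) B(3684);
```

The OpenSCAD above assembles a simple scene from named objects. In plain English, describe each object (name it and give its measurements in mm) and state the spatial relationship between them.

A is a table with a 1637×851 mm rectangular top, 49 mm thick, top surface at z = 747 mm, supported by four round legs of 76 mm diameter, each leg's bounding box inset 12 mm from the nearest pair of top edges, running from the floor.

B is a rectangular beam 3684 mm long (x), 156 mm deep (y), 66 mm thick (z).

The beam spans the tops of two tables placed 410 mm apart, resting at z = 747 mm.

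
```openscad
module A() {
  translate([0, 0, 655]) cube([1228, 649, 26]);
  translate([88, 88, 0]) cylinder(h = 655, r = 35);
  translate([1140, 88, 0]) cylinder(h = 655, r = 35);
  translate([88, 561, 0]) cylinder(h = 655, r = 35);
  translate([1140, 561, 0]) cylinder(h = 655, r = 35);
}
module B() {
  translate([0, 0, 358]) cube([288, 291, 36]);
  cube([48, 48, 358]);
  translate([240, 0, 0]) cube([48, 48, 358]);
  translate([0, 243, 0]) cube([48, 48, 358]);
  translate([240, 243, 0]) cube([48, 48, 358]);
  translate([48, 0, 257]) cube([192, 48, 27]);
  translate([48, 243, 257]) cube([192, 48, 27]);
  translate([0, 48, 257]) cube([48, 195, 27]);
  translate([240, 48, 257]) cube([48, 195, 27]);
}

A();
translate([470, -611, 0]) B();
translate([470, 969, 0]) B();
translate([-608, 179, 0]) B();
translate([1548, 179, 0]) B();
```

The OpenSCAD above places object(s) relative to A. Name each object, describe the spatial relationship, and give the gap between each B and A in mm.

A is a table. B is a stool. Four stools sit around the table at the −y, +y, −x, +x sides. The gap between each stool and the table is 320 mm.

Each stool's nearest face is 320 mm from the table's bounding box.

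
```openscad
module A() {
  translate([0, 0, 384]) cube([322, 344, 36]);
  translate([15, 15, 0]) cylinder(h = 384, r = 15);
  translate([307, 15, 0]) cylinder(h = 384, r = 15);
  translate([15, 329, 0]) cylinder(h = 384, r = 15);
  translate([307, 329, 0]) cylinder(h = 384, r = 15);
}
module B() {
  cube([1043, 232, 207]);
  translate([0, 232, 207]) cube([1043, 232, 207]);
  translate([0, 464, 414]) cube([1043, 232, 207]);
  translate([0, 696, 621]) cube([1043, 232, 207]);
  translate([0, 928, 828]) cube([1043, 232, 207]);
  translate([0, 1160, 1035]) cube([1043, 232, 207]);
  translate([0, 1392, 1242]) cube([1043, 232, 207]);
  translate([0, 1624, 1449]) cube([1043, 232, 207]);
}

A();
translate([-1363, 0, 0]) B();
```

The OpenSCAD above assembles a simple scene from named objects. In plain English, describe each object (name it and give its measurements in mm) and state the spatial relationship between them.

A is a four-legged stool. The seat is 322×344 mm, 36 mm thick, top at z = 420 mm. It stands on four round legs, each 30 mm in diameter, from z = 0 to the seat underside, each leg's axis is inset half a diameter from the nearest pair of seat edges (so the leg's bounding box is flush with the corner).

B is a straight staircase of 8 solid steps. Each step is 1043 mm wide (x), 232 mm deep (y, the going) and 207 mm tall (the rise). The first step rests on the floor; each subsequent step sits one going further in +y and one rise higher in +z, directly behind and above the previous step with no overlap.

The staircase is on the floor beside the stool on its −x side.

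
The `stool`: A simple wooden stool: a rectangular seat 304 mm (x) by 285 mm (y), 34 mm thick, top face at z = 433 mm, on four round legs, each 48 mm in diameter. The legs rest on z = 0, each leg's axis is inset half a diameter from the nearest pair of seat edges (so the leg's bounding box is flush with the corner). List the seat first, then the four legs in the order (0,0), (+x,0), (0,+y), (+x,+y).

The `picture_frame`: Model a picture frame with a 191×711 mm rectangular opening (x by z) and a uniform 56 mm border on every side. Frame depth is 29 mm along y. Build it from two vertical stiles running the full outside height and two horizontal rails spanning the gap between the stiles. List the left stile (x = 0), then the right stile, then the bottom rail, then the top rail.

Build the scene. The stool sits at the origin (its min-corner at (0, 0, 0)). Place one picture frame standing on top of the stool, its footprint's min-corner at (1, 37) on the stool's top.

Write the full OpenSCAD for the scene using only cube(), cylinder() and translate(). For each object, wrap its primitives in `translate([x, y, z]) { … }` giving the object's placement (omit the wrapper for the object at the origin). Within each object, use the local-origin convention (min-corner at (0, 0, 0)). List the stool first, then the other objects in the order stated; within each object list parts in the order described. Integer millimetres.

translate([0, 0, 399]) cube([304, 285, 34]);
translate([24, 24, 0]) cylinder(h = 399, r = 24);
translate([280, 24, 0]) cylinder(h = 399, r = 24);
translate([24, 261, 0]) cylinder(h = 399, r = 24);
translate([280, 261, 0]) cylinder(h = 399, r = 24);
translate([1, 37, 433]) {
  cube([56, 29, 823]);
  translate([247, 0, 0]) cube([56, 29, 823]);
  translate([56, 0, 0]) cube([191, 29, 56]);
  translate([56, 0, 767]) cube([191, 29, 56]);
}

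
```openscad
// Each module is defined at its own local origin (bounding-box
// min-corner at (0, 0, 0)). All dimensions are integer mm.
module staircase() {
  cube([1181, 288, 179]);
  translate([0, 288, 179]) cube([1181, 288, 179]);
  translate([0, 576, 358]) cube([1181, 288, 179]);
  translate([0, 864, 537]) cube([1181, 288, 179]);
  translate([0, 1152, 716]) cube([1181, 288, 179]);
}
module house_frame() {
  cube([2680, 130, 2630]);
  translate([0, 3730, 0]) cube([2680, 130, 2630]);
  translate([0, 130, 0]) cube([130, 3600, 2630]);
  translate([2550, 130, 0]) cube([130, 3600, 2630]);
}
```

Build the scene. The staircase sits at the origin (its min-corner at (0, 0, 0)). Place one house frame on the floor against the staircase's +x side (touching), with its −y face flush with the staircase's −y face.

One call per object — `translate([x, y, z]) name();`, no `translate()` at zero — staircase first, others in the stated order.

staircase();
translate([1181, 0, 0]) house_frame();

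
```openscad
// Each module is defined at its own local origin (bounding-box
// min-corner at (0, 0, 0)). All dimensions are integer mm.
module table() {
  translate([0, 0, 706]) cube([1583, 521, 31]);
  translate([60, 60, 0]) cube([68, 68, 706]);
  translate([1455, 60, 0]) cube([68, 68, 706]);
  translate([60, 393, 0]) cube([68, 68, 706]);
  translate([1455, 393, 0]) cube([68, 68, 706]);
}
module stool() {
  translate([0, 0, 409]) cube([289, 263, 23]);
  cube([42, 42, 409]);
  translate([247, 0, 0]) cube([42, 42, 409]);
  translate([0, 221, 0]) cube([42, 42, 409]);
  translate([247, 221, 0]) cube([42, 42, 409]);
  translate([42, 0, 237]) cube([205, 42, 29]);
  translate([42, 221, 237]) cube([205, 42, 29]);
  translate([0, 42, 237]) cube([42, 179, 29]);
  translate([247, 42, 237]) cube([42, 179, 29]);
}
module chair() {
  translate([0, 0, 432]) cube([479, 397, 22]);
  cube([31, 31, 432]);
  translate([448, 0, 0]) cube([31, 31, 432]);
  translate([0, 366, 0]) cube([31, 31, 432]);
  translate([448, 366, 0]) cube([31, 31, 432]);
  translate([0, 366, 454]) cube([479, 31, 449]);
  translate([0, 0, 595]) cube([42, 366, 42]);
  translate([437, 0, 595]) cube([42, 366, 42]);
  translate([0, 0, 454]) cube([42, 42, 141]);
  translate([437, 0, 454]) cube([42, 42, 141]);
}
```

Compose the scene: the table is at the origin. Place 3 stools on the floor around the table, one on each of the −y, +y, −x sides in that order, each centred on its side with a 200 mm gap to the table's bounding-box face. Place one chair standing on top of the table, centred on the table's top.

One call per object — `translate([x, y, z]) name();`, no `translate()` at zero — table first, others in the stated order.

table();
translate([647, -463, 0]) stool();
translate([647, 721, 0]) stool();
translate([-489, 129, 0]) stool();
translate([552, 62, 737]) chair();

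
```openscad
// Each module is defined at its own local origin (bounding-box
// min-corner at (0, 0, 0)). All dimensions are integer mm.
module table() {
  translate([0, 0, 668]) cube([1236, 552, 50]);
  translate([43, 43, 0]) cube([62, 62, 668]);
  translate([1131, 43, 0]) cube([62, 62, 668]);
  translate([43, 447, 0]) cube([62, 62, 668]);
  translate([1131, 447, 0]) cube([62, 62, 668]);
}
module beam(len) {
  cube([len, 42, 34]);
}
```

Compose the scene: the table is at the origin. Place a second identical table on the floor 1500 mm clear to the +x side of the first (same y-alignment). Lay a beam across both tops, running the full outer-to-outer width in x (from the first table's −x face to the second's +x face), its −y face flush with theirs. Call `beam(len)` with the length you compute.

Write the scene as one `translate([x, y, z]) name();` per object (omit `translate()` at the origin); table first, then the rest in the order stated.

table();
translate([2736, 0, 0]) table();
translate([0, 0, 718]) beam(3972);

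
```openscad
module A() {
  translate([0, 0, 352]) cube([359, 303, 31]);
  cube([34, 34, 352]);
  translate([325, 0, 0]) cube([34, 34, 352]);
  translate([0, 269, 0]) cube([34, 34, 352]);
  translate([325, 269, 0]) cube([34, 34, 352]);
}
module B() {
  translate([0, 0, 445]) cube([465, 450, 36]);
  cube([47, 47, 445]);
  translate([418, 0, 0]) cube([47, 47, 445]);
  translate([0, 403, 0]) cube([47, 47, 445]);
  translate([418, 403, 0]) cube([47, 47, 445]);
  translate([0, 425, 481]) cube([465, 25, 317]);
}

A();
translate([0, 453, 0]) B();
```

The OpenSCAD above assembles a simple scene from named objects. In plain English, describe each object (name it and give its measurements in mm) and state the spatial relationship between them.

A is a four-legged stool. The seat is 359×303 mm, 31 mm thick, top at z = 383 mm. It stands on four square legs, each 34×34 mm in cross-section, from z = 0 to the seat underside, each flush with a corner of the seat.

B is a chair: 465×450 mm seat, 36 mm thick, top at z = 481 mm, on four 47 mm square corner legs flush with the seat edges. A 25 mm thick backrest slab spans the full seat width, extending 317 mm above the seat top, its back face flush with the seat's +y edge.

The chair is on the floor beside the stool on its +y side.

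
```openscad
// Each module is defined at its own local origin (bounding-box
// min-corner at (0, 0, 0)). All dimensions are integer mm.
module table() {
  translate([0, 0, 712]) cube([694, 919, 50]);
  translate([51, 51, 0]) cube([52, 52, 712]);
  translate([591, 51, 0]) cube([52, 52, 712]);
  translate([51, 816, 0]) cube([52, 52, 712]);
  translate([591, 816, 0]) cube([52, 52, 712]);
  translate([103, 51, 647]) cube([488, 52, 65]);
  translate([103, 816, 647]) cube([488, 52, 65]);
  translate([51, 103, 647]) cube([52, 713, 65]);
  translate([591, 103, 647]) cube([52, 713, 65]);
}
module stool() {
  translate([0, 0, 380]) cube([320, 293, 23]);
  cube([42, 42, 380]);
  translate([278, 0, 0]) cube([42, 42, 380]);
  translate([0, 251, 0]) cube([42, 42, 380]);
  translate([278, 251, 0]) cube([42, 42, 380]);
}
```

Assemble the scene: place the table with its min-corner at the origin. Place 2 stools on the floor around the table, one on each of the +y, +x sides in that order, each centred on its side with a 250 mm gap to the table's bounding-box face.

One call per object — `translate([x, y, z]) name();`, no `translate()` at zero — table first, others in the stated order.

table();
translate([187, 1169, 0]) stool();
translate([944, 313, 0]) stool();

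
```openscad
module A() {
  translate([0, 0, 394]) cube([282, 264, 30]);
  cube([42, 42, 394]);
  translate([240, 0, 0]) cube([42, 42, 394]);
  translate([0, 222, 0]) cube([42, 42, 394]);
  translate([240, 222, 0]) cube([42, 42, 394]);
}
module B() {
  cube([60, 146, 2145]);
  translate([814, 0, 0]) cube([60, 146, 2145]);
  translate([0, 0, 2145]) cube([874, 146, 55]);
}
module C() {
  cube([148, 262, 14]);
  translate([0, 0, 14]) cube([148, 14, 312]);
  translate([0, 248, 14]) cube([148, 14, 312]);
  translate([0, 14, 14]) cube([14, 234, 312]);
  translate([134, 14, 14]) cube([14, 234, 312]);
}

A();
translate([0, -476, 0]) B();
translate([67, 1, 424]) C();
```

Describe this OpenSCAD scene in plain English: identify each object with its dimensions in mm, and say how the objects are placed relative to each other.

A is a simple wooden stool: a rectangular seat 282 mm (x) by 264 mm (y), 30 mm thick, top face at z = 424 mm, on four square legs, each 42×42 mm in cross-section. The legs rest on z = 0, each flush with a corner of the seat.

B is a rectangular door frame: two vertical jambs of 60×146 mm section, 2145 mm tall, with a clear opening 754 mm wide between their inner faces. A header 55 mm tall and 146 mm deep lies on top of the jambs and spans the full outside width.

C is an open storage box with external size 148×262×326 mm and wall thickness 14 mm (the base is also 14 mm thick). The base covers the whole footprint; the four walls stand on the base, with the y-facing walls full-width and the x-facing walls fitting between their inner faces.

The door frame is on the floor beside the stool on its −y side. The open box is on top of the stool, centred.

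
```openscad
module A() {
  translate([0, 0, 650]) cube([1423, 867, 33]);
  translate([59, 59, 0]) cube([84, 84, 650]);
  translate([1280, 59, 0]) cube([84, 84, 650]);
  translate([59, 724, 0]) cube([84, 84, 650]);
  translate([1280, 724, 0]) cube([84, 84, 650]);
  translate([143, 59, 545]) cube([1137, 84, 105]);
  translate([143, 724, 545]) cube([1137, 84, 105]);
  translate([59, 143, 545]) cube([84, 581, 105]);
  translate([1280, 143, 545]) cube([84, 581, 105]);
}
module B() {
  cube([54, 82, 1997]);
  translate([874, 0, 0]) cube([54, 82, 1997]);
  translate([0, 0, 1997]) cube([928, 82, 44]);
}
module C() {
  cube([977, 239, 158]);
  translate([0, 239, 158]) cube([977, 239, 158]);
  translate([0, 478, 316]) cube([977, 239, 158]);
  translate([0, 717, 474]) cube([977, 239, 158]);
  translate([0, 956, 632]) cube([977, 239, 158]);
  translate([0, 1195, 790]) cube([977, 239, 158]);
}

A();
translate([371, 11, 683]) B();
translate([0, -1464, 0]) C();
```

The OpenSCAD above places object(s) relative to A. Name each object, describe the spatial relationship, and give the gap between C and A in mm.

The staircase's nearest face is 30 mm from the table's −y face.

A is a table. B is a door frame. C is a staircase. The door frame is on top of the table. The staircase is on the floor beside the table on its −y side. The gap between the staircase and the table is 30 mm.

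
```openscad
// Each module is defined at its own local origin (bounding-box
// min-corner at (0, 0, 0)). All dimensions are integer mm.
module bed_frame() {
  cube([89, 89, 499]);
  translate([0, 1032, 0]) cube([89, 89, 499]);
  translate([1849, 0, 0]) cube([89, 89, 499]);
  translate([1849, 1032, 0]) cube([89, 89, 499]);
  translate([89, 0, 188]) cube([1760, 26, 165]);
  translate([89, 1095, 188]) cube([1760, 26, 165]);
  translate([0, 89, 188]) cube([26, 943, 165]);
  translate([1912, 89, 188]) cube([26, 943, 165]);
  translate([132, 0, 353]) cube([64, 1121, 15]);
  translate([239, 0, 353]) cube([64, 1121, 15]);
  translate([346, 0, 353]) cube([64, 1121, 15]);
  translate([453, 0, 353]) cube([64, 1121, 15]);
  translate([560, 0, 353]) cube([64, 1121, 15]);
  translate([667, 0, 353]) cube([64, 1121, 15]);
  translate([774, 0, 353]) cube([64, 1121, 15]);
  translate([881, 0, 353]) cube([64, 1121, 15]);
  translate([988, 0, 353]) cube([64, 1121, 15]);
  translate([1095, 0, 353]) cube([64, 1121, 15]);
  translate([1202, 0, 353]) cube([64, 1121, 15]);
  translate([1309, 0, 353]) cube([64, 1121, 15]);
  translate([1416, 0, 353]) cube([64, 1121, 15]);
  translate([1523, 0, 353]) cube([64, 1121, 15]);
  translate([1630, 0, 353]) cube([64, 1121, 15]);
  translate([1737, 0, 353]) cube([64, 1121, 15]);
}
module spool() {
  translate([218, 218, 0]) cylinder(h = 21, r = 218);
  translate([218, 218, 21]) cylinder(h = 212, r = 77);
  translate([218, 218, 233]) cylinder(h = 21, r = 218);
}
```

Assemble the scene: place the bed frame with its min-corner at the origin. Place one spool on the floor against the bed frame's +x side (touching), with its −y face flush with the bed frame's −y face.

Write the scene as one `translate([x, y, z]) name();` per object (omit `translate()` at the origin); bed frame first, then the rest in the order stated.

bed_frame();
translate([1938, 0, 0]) spool();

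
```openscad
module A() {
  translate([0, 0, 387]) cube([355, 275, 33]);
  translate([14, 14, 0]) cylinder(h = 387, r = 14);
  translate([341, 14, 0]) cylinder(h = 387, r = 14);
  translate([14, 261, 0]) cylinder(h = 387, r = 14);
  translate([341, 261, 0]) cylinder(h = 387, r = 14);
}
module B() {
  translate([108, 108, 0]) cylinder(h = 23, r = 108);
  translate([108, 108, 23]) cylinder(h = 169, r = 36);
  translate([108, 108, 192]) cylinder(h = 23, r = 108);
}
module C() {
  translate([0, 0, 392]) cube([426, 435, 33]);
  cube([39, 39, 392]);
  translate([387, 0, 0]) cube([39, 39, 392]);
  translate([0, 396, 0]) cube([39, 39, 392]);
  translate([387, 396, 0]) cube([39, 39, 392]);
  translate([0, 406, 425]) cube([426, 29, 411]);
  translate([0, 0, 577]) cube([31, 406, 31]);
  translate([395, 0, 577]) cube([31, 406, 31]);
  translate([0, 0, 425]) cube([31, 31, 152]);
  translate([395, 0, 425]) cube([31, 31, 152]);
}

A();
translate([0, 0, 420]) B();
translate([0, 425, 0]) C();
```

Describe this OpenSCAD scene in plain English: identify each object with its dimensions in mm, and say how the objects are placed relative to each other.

A is a simple wooden stool: a rectangular seat 355 mm (x) by 275 mm (y), 33 mm thick, top face at z = 420 mm, on four round legs, each 28 mm in diameter. The legs rest on z = 0, each leg's axis is inset half a diameter from the nearest pair of seat edges (so the leg's bounding box is flush with the corner).

B is a spool: two coaxial disc flanges of radius 108 mm and thickness 23 mm, joined by a core cylinder of radius 36 mm and height 169 mm. The lower flange rests on z = 0 and the three cylinders share a vertical axis.

C is a chair. The seat is a 426×435×33 mm slab with its top at z = 425 mm, on four 39×39 mm corner legs (flush with the seat edges, standing on z = 0). A flat backrest 29 mm thick, 411 mm tall, spans the full seat width and rises from the seat top along its +y edge, rear face flush with the rear of the seat. Two armrests of 31×31 mm section run along each side from the seat's front edge to the front of the backrest, top faces 183 mm above the seat top and outer faces flush with the seat's x-edges; a 31×31 mm post under the front of each armrest stands on the seat at the front corner.

The spool is on top of the stool. The chair is on the floor beside the stool on its +y side.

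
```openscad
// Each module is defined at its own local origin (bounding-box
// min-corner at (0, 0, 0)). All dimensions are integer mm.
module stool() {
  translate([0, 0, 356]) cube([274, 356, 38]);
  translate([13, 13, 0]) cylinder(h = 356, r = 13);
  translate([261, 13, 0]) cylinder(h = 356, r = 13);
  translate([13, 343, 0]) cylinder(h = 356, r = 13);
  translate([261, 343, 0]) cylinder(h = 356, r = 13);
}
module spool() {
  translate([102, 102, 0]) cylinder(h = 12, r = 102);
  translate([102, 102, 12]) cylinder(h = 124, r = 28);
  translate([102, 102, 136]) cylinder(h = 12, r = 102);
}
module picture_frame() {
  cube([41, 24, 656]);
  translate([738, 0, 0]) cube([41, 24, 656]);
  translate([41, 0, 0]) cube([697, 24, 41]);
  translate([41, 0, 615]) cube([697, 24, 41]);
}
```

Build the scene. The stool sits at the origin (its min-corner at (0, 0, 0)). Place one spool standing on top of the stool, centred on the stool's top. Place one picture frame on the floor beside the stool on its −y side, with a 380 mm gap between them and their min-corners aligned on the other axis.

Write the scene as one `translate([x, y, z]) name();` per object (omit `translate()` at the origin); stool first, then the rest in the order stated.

stool();
translate([35, 76, 394]) spool();
translate([0, -404, 0]) picture_frame();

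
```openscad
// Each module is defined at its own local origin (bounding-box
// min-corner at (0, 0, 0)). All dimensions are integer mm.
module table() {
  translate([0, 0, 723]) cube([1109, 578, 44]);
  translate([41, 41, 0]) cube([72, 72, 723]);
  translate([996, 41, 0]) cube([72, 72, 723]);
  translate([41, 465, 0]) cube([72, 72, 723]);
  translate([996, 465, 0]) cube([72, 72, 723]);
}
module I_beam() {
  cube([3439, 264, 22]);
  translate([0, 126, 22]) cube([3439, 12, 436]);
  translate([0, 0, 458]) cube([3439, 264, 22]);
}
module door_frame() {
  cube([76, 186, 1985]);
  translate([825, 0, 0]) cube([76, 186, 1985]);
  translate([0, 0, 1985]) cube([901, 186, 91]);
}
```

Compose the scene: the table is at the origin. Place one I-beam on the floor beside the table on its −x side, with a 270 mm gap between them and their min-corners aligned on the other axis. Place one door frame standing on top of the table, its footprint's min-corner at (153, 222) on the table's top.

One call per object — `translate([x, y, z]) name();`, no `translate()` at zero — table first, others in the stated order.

table();
translate([-3709, 0, 0]) I_beam();
translate([153, 222, 767]) door_frame();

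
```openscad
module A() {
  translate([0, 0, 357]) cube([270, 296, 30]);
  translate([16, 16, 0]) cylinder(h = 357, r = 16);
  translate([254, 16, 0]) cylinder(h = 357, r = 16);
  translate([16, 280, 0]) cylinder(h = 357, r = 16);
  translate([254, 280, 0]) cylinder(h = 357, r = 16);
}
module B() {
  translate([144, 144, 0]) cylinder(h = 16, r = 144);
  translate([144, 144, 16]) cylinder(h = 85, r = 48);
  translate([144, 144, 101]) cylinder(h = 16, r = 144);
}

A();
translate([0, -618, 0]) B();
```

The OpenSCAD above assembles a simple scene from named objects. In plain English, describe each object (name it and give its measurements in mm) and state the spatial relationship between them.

A is a four-legged stool. The seat is a 270×296×30 mm slab whose top surface is at z = 387 mm; four round legs, each 32 mm in diameter, run from the floor (z = 0) to the underside of the seat, each leg's axis is inset half a diameter from the nearest pair of seat edges (so the leg's bounding box is flush with the corner).

B is a spool: two coaxial disc flanges of radius 144 mm and thickness 16 mm, joined by a core cylinder of radius 48 mm and height 85 mm. The lower flange rests on z = 0 and the three cylinders share a vertical axis.

The spool is on the floor beside the stool on its −y side.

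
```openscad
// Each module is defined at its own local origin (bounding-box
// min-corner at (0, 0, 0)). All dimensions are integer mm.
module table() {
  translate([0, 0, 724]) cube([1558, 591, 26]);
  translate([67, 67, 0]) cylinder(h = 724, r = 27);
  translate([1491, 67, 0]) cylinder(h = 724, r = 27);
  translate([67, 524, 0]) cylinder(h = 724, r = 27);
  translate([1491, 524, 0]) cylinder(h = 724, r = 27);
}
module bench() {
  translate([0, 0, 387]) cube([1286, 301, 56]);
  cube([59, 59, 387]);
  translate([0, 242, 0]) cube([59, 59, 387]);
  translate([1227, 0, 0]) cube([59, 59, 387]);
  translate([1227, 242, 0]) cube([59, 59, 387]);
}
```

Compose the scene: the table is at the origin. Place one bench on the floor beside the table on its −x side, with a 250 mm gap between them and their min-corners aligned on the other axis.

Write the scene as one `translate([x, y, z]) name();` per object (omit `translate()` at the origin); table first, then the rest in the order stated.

table();
translate([-1536, 0, 0]) bench();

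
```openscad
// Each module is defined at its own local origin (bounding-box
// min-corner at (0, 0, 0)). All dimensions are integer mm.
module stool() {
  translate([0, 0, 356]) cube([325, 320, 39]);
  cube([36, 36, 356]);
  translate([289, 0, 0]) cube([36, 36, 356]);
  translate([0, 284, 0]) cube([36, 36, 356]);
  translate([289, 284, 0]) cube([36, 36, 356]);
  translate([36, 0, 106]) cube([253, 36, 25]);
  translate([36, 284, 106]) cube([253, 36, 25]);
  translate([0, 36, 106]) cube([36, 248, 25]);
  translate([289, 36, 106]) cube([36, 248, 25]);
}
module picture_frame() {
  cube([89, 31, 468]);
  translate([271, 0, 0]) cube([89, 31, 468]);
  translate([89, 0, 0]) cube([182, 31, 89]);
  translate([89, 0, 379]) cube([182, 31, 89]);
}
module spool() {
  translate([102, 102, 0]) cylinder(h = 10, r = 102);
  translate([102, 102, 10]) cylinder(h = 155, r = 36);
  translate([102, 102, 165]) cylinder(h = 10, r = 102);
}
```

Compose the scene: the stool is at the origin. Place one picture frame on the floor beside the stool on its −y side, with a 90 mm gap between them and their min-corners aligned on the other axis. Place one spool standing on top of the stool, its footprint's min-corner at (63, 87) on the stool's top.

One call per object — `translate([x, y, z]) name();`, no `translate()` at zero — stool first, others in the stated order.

stool();
translate([0, -121, 0]) picture_frame();
translate([63, 87, 395]) spool();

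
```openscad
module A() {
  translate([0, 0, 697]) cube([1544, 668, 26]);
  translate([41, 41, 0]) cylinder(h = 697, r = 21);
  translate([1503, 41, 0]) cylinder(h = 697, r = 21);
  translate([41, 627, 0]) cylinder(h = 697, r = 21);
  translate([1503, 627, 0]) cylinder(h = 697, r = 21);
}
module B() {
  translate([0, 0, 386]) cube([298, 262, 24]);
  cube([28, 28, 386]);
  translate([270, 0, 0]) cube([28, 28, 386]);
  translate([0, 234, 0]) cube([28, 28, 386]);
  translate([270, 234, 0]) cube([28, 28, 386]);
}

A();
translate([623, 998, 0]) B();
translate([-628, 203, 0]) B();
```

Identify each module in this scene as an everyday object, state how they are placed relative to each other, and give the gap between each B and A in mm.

A is a table. B is a stool. Two stools sit around the table at the +y, −x sides. The gap between each stool and the table is 330 mm.

Each stool's nearest face is 330 mm from the table's bounding box.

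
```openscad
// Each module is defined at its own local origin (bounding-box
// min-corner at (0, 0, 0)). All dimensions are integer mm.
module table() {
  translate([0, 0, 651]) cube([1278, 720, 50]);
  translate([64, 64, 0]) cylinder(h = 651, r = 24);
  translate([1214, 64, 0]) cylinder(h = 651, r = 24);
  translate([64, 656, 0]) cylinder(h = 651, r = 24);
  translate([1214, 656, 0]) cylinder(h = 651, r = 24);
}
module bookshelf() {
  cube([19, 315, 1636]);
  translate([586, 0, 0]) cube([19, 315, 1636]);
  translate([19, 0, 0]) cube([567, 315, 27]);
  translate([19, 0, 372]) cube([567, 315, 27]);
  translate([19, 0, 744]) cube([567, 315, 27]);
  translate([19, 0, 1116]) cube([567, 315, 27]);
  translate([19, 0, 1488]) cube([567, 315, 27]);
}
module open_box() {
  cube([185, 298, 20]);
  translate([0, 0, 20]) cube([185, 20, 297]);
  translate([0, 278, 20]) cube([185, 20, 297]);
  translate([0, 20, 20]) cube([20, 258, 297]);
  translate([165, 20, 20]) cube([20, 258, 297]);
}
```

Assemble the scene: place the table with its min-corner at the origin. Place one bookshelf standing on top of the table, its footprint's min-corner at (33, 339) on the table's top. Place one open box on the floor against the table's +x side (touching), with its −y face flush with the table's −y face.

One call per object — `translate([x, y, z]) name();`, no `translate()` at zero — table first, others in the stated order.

table();
translate([33, 339, 701]) bookshelf();
translate([1278, 0, 0]) open_box();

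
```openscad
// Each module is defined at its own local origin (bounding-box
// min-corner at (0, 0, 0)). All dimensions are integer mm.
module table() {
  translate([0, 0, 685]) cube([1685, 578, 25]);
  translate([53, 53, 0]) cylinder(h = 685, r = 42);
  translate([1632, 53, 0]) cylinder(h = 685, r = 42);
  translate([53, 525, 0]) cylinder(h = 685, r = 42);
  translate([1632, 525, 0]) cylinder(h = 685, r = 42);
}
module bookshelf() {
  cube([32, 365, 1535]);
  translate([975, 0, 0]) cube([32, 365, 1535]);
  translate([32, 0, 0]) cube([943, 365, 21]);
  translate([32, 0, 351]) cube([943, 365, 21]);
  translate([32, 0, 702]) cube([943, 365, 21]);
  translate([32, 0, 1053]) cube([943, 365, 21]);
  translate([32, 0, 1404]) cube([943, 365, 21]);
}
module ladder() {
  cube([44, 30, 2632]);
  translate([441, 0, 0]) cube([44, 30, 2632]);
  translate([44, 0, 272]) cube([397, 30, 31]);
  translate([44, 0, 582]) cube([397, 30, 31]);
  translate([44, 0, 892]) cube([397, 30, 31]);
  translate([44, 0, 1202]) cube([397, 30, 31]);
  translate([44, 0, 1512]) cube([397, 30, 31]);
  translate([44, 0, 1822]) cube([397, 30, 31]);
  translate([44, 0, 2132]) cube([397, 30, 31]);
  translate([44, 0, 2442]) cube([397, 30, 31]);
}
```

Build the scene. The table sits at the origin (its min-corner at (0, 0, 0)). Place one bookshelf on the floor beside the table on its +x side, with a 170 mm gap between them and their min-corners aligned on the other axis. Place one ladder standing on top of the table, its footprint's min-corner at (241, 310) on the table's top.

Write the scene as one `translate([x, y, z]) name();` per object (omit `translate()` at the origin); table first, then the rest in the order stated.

table();
translate([1855, 0, 0]) bookshelf();
translate([241, 310, 710]) ladder();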